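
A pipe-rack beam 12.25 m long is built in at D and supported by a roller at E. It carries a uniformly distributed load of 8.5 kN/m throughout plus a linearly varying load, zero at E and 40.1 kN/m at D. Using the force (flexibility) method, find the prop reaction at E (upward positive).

R_E = 88.17 kN

Take the reaction at E as the redundant and release it; the primary structure is a cantilever fixed at D.
Primary-structure tip deflection at E by superposition:
  UDL 8.5: wL⁴/(8EI) = 23926/EI
  triangular load, peak 40.1 at the fixed end: w₀L⁴/(30EI) = 30100/EI
  δ_0 = 54026/EI
Flexibility coefficient — unit upward force at E: δ_{EE} = L³/(3EI) = 612.8/EI.
The prop prevents deflection at E: R_E = δ_0/δ_{EE} = 54026/612.8 = 88.17 kN.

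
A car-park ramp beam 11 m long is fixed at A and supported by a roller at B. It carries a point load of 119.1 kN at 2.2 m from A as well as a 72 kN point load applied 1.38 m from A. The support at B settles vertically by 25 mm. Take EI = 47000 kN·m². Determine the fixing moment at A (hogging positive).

M_A = 299.2 kN·m

Take the reaction at B as the redundant and release it; the primary structure is a cantilever fixed at A.
Free-end deflection of the primary structure under the applied loading (downward +):
  point load 119.1 at a = 2.2: Pa²(3L − a)/(6EI) = 2959/EI
  point load 72 at a = 1.38: Pa²(3L − a)/(6EI) = 722.6/EI
  δ_0 = 3682/EI
Tip deflection under a unit load at B: L³/(3EI) = 443.7/EI.
With EI = 47000 kN·m²: δ_0 = 0.078334 m and δ_{BB} = 0.00944 m/kN.
Compatibility — the beam at B must follow the support down by 0.025 m: δ_0 − R_B·δ_{BB} = 0.025, so R_B = (0.078334 − 0.025)/0.00944 = 5.65 kN.
Moment equilibrium about A: M_A = Σ(load moments about A) − R_B·L = 361.4 − 5.65×11 = 299.2 kN·m.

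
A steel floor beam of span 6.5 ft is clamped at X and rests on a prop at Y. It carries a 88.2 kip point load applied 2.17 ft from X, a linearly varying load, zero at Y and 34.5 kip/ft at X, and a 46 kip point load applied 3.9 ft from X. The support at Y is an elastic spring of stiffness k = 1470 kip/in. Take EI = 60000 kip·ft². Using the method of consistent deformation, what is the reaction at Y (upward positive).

Take the reaction at Y as the redundant and release it; the primary structure is a cantilever fixed at X.
Free-end deflection of the primary structure under the applied loading (downward +):
  point load 88.2 at a = 2.17: Pa²(3L − a)/(6EI) = 1200/EI
  triangular load, peak 34.5 at the fixed end: w₀L⁴/(30EI) = 2053/EI
  point load 46 at a = 3.9: Pa²(3L − a)/(6EI) = 1819/EI
  δ_0 = 5072/EI
Flexibility coefficient — unit upward force at Y: δ_{YY} = L³/(3EI) = 91.54/EI.
With EI = 60000 kip·ft²: δ_0 = 0.084526 ft and δ_{YY} = 0.001526 ft/kip.
Compatibility — the spring shortens by R_Y/k under the reaction it provides: δ_0 − R_Y·δ_{YY} = R_Y/k. With 1/k = 1/(1470×12) ft/kip = 0.000057 ft/kip, R_Y = δ_0 / (δ_{YY} + 1/k) = 0.084526 / (0.001526 + 0.000057) = 53.42 kip.

R_Y = 53.42 kip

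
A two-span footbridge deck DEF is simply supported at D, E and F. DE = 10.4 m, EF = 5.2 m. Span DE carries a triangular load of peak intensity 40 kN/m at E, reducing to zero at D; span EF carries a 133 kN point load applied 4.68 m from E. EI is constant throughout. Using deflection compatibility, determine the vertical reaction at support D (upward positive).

Insert a hinge at E; M_E is the redundant, and each span becomes simply supported.
End slopes at the hinge E, treating each span as simply supported:
  span DE: triangular load, peak 40: w₀L³/(45EI) = 999.9/EI
  span EF: point load 133 at a = 4.68: Pab(L + b)/(6LEI) = 59.34/EI
  relative rotation θ_0 = (999.9 + 59.34)/EI = 1059/EI
A unit hogging moment at E produces rotation L₁/(3EI) + L₂/(3EI) = 5.2/EI.
Compatibility: M_E·(L₁+L₂)/(3EI) = θ_0, giving M_E = 203.7 kN·m (hogging).
Span DE, ΣM about D with M_E applied at E: R_E^{DE}·10.4 = 1442 + 203.7, so R_E^{DE} = 158.3 kN and R_D = 208 − 158.3 = 49.75 kN.

R_D = 49.75 kN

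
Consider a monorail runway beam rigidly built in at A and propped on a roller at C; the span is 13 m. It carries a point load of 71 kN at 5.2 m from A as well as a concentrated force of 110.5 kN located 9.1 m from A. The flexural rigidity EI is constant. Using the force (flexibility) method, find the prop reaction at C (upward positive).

Remove the prop at C; the released (primary) structure is a cantilever built in at A.
Primary-structure tip deflection at C by superposition:
  point load 71 at a = 5.2: Pa²(3L − a)/(6EI) = 10815/EI
  point load 110.5 at a = 9.1: Pa²(3L − a)/(6EI) = 45600/EI
  δ_0 = 56415/EI
Tip deflection under a unit load at C: L³/(3EI) = 732.3/EI.
The prop prevents deflection at C: R_C = δ_0/δ_{CC} = 56415/732.3 = 77.03 kN.

R_C = 77.03 kN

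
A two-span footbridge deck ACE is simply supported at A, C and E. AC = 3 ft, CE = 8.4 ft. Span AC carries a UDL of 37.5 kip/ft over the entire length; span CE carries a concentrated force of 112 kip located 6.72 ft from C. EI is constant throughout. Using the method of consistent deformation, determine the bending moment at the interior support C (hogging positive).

M_C = 77.65 kip·ft

Release continuity at C by inserting a hinge; the redundant is the internal moment M_C. The primary structure is two simply-supported spans AC and CE.
Discontinuity in slope at C on the released structure — sum the simple-span end rotations:
  span AC: UDL 37.5: wL³/(24EI) = 42.19/EI
  span CE: point load 112 at a = 6.72: Pab(L + b)/(6LEI) = 252.9/EI
  relative rotation θ_0 = (42.19 + 252.9)/EI = 295.1/EI
A unit hogging moment at C produces rotation L₁/(3EI) + L₂/(3EI) = 3.8/EI.
Slope continuity at C: θ_0 = M_C·3.8/EI, so M_C = 295.1/3.8 = 77.65 kip·ft (hogging).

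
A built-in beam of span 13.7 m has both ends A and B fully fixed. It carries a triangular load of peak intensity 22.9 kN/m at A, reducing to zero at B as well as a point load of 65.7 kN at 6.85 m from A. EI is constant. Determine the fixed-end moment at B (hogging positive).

Take the two fixed-end moments M_A, M_B as redundants; the released structure is the simple span AB.
End rotations of the released simple span under the applied load (×1/EI):
  at A: triangular load, peak 22.9: w₀L³/(45EI) = 1309/EI
  at B: triangular load, peak 22.9: 7w₀L³/(360EI) = 1145/EI
  at A: point load 65.7 at a = 6.85: Pab(L + b)/(6LEI) = 770.7/EI
  at B: point load 65.7 at a = 6.85: Pab(L + a)/(6LEI) = 770.7/EI
  θ_A0 = 2079/EI,  θ_B0 = 1916/EI
Flexibility coefficients: a unit moment at one end gives L/(3EI) there and L/(6EI) at the far end, so f₁₁ = f₂₂ = 4.567/EI and f₁₂ = f₂₁ = 2.283/EI.
Compatibility — zero rotation at each built-in end:
  4.567 M_A + 2.283 M_B = 2079
  2.283 M_A + 4.567 M_B = 1916
Solving the pair gives M_A = 327.4 kN·m and M_B = 255.8 kN·m (hogging).

M_B = 255.8 kN·m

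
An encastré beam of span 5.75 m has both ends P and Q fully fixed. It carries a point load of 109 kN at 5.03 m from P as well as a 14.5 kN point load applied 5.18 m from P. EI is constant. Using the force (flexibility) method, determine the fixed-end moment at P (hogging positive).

Release both end moments; the primary structure is a simply-supported span PQ with redundants M_P and M_Q.
End rotations of the released simple span under the applied load (×1/EI):
  at P: point load 109 at a = 5.03: Pab(L + b)/(6LEI) = 74.03/EI
  at Q: point load 109 at a = 5.03: Pab(L + a)/(6LEI) = 123.3/EI
  at P: point load 14.5 at a = 5.18: Pab(L + b)/(6LEI) = 7.843/EI
  at Q: point load 14.5 at a = 5.18: Pab(L + a)/(6LEI) = 13.56/EI
  θ_P0 = 81.87/EI,  θ_Q0 = 136.9/EI
Flexibility coefficients: a unit moment at one end gives L/(3EI) there and L/(6EI) at the far end, so f₁₁ = f₂₂ = 1.917/EI and f₁₂ = f₂₁ = 0.9583/EI.
Compatibility — zero rotation at each built-in end:
  1.917 M_P + 0.9583 M_Q = 81.87
  0.9583 M_P + 1.917 M_Q = 136.9
Solving the pair gives M_P = 9.335 kN·m and M_Q = 66.76 kN·m (hogging).

M_P = 9.335 kN·m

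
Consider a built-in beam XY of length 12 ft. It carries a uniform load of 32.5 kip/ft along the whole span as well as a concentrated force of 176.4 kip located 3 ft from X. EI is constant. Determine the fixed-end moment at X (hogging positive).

M_X = 687.7 kip·ft

Release both end moments; the primary structure is a simply-supported span XY with redundants M_X and M_Y.
On the primary (simply-supported) span, the end slopes from the loading are:
  at X: UDL 32.5: wL³/(24EI) = 2340/EI
  at Y: UDL 32.5: wL³/(24EI) = 2340/EI
  at X: point load 176.4 at a = 3: Pab(L + b)/(6LEI) = 1389/EI
  at Y: point load 176.4 at a = 3: Pab(L + a)/(6LEI) = 992.2/EI
  θ_X0 = 3729/EI,  θ_Y0 = 3332/EI
Flexibility coefficients: a unit moment at one end gives L/(3EI) there and L/(6EI) at the far end, so f₁₁ = f₂₂ = 4/EI and f₁₂ = f₂₁ = 2/EI.
Compatibility — zero rotation at each built-in end:
  4 M_X + 2 M_Y = 3729
  2 M_X + 4 M_Y = 3332
Solving the pair gives M_X = 687.7 kip·ft and M_Y = 489.2 kip·ft (hogging).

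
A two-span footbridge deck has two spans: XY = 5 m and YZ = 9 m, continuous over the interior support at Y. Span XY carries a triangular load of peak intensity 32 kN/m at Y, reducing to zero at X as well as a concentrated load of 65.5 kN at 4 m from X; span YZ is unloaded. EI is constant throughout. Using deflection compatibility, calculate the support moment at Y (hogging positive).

Insert a hinge at Y; M_Y is the redundant, and each span becomes simply supported.
Rotations at Y on the released spans (each span's end-slope, ×1/EI):
  span XY: triangular load, peak 32: w₀L³/(45EI) = 88.89/EI
  span XY: point load 65.5 at a = 4: Pab(L + a)/(6LEI) = 78.6/EI
  relative rotation θ_0 = (167.5 + 0)/EI = 167.5/EI
A unit hogging moment at Y produces rotation L₁/(3EI) + L₂/(3EI) = 4.667/EI.
Compatibility: M_Y·(L₁+L₂)/(3EI) = θ_0, giving M_Y = 35.89 kN·m (hogging).

M_Y = 35.89 kN·m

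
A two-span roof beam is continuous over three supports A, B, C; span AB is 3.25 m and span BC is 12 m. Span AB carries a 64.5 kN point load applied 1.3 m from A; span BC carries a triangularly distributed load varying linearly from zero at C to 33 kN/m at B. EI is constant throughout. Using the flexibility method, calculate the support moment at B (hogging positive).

Release continuity at B by inserting a hinge; the redundant is the internal moment M_B. The primary structure is two simply-supported spans AB and BC.
End slopes at the hinge B, treating each span as simply supported:
  span AB: point load 64.5 at a = 1.3: Pab(L + a)/(6LEI) = 38.15/EI
  span BC: triangular load, peak 33: w₀L³/(45EI) = 1267/EI
  relative rotation θ_0 = (38.15 + 1267)/EI = 1305/EI
A unit hogging moment at B produces rotation L₁/(3EI) + L₂/(3EI) = 5.083/EI.
Slope continuity at B: θ_0 = M_B·5.083/EI, so M_B = 1305/5.083 = 256.8 kN·m (hogging).

M_B = 256.8 kN·m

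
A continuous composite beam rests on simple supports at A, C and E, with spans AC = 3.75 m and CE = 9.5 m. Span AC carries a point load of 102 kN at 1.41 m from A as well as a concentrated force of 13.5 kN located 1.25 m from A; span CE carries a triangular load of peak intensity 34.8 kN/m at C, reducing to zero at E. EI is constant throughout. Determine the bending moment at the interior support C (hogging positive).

Release continuity at C by inserting a hinge; the redundant is the internal moment M_C. The primary structure is two simply-supported spans AC and CE.
Discontinuity in slope at C on the released structure — sum the simple-span end rotations:
  span AC: point load 102 at a = 1.41: Pab(L + a)/(6LEI) = 77.18/EI
  span AC: point load 13.5 at a = 1.25: Pab(L + a)/(6LEI) = 9.375/EI
  span CE: triangular load, peak 34.8: w₀L³/(45EI) = 663/EI
  relative rotation θ_0 = (86.55 + 663)/EI = 749.6/EI
A unit hogging moment at C produces rotation L₁/(3EI) + L₂/(3EI) = 4.417/EI.
Compatibility: M_C·(L₁+L₂)/(3EI) = θ_0, giving M_C = 169.7 kN·m (hogging).

M_C = 169.7 kN·m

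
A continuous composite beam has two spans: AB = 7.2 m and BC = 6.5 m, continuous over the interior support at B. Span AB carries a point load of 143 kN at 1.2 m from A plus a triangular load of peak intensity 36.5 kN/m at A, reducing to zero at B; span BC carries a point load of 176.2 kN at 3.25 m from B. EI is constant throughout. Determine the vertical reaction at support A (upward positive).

R_A = 178.5 kN

Release continuity at B by inserting a hinge; the redundant is the internal moment M_B. The primary structure is two simply-supported spans AB and BC.
Rotations at B on the released spans (each span's end-slope, ×1/EI):
  span AB: point load 143 at a = 1.2: Pab(L + a)/(6LEI) = 200.2/EI
  span AB: triangular load, peak 36.5: 7w₀L³/(360EI) = 264.9/EI
  span BC: point load 176.2 at a = 3.25: Pab(L + b)/(6LEI) = 465.3/EI
  relative rotation θ_0 = (465.1 + 465.3)/EI = 930.4/EI
A unit hogging moment at B produces rotation L₁/(3EI) + L₂/(3EI) = 4.567/EI.
Compatibility: M_B·(L₁+L₂)/(3EI) = θ_0, giving M_B = 203.7 kN·m (hogging).
Span AB, ΣM about A with M_B applied at B: R_B^{AB}·7.2 = 487 + 203.7, so R_B^{AB} = 95.93 kN and R_A = 274.4 − 95.93 = 178.5 kN.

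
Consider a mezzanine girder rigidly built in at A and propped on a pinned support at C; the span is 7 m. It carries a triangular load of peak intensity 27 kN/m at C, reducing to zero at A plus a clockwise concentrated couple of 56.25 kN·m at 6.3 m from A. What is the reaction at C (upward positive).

Remove the prop at C; the released (primary) structure is a cantilever built in at A.
Deflection at C on the released cantilever, summing each load's contribution:
  triangular load, peak 27 at the free end: 11w₀L⁴/(120EI) = 5942/EI
  clockwise couple 56.25 at a = 6.3: M₀a(2L − a)/(2EI) = 1364/EI
  δ_0 = 7307/EI
Tip deflection under a unit load at C: L³/(3EI) = 114.3/EI.
The prop prevents deflection at C: R_C = δ_0/δ_{CC} = 7307/114.3 = 63.91 kN.

R_C = 63.91 kN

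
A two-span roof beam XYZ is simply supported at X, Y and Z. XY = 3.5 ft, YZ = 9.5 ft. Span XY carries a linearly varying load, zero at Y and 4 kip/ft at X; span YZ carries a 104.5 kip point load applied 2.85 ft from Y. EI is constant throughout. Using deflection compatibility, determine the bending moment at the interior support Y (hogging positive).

Insert a hinge at Y; M_Y is the redundant, and each span becomes simply supported.
End slopes at the hinge Y, treating each span as simply supported:
  span XY: triangular load, peak 4: 7w₀L³/(360EI) = 3.335/EI
  span YZ: point load 104.5 at a = 2.85: Pab(L + b)/(6LEI) = 561.2/EI
  relative rotation θ_0 = (3.335 + 561.2)/EI = 564.5/EI
A unit hogging moment at Y produces rotation L₁/(3EI) + L₂/(3EI) = 4.333/EI.
Slope continuity at Y: θ_0 = M_Y·4.333/EI, so M_Y = 564.5/4.333 = 130.3 kip·ft (hogging).

M_Y = 130.3 kip·ft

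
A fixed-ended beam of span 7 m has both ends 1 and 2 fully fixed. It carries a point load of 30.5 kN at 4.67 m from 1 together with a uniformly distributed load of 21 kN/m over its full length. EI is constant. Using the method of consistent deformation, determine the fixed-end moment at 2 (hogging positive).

Take the two fixed-end moments M_1, M_2 as redundants; the released structure is the simple span 12.
On the primary (simply-supported) span, the end slopes from the loading are:
  at 1: point load 30.5 at a = 4.67: Pab(L + b)/(6LEI) = 73.72/EI
  at 2: point load 30.5 at a = 4.67: Pab(L + a)/(6LEI) = 92.21/EI
  at 1: UDL 21: wL³/(24EI) = 300.1/EI
  at 2: UDL 21: wL³/(24EI) = 300.1/EI
  θ_10 = 373.8/EI,  θ_20 = 392.3/EI
Flexibility coefficients: a unit moment at one end gives L/(3EI) there and L/(6EI) at the far end, so f₁₁ = f₂₂ = 2.333/EI and f₁₂ = f₂₁ = 1.167/EI.
Compatibility — zero rotation at each built-in end:
  2.333 M_1 + 1.167 M_2 = 373.8
  1.167 M_1 + 2.333 M_2 = 392.3
Solving the pair gives M_1 = 101.5 kN·m and M_2 = 117.4 kN·m (hogging).

M_2 = 117.4 kN·m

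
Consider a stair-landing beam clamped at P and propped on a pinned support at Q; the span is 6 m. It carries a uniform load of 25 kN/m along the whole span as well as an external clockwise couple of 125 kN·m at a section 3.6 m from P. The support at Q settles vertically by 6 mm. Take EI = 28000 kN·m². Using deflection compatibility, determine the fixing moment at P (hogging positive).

M_P = 94 kN·m

Take the reaction at Q as the redundant and release it; the primary structure is a cantilever fixed at P.
Deflection at Q on the released cantilever, summing each load's contribution:
  UDL 25: wL⁴/(8EI) = 4050/EI
  clockwise couple 125 at a = 3.6: M₀a(2L − a)/(2EI) = 1890/EI
  δ_0 = 5940/EI
Flexibility coefficient — unit upward force at Q: δ_{QQ} = L³/(3EI) = 72/EI.
With EI = 28000 kN·m²: δ_0 = 0.21214 m and δ_{QQ} = 0.002571 m/kN.
Compatibility — the beam at Q must follow the support down by 0.006 m: δ_0 − R_Q·δ_{QQ} = 0.006, so R_Q = (0.21214 − 0.006)/0.002571 = 80.17 kN.
Moment equilibrium about P: M_P = Σ(load moments about P) − R_Q·L = 575 − 80.17×6 = 94 kN·m.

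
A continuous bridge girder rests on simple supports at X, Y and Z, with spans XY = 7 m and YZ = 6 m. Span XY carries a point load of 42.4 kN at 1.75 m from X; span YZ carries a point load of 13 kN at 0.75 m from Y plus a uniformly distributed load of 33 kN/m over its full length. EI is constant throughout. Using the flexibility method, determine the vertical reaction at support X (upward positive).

R_X = 18.81 kN

Take M_Y as the redundant. Released structure: two simple spans XY and YZ with a hinge at Y.
End slopes at the hinge Y, treating each span as simply supported:
  span XY: point load 42.4 at a = 1.75: Pab(L + a)/(6LEI) = 81.16/EI
  span YZ: point load 13 at a = 0.75: Pab(L + b)/(6LEI) = 16/EI
  span YZ: UDL 33: wL³/(24EI) = 297/EI
  relative rotation θ_0 = (81.16 + 313)/EI = 394.2/EI
A unit hogging moment at Y produces rotation L₁/(3EI) + L₂/(3EI) = 4.333/EI.
Compatibility: M_Y·(L₁+L₂)/(3EI) = θ_0, giving M_Y = 90.96 kN·m (hogging).
Span XY, ΣM about X with M_Y applied at Y: R_Y^{XY}·7 = 74.2 + 90.96, so R_Y^{XY} = 23.59 kN and R_X = 42.4 − 23.59 = 18.81 kN.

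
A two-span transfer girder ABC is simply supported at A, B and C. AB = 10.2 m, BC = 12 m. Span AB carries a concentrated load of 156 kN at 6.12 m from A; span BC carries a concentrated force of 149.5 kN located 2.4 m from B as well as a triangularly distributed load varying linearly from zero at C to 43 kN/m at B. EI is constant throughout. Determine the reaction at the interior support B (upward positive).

R_B = 476.5 kN

Release continuity at B by inserting a hinge; the redundant is the internal moment M_B. The primary structure is two simply-supported spans AB and BC.
Discontinuity in slope at B on the released structure — sum the simple-span end rotations:
  span AB: point load 156 at a = 6.12: Pab(L + a)/(6LEI) = 1039/EI
  span BC: point load 149.5 at a = 2.4: Pab(L + b)/(6LEI) = 1033/EI
  span BC: triangular load, peak 43: w₀L³/(45EI) = 1651/EI
  relative rotation θ_0 = (1039 + 2685)/EI = 3723/EI
A unit hogging moment at B produces rotation L₁/(3EI) + L₂/(3EI) = 7.4/EI.
Compatibility: M_B·(L₁+L₂)/(3EI) = θ_0, giving M_B = 503.1 kN·m (hogging).
Span AB, ΣM about A with M_B applied at B: R_B^{AB}·10.2 = 954.7 + 503.1, so R_B^{AB} = 142.9 kN and R_A = 156 − 142.9 = 13.07 kN.
Span BC, ΣM about C: R_B^{BC}·12 = 3499 + 503.1, so R_B^{BC} = 333.5 kN and R_C = 407.5 − 333.5 = 73.97 kN.
R_B = 142.9 + 333.5 = 476.5 kN.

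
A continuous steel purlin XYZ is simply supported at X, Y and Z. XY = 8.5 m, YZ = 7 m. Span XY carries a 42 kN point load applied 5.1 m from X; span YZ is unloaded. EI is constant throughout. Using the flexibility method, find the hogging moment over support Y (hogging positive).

Insert a hinge at Y; M_Y is the redundant, and each span becomes simply supported.
Discontinuity in slope at Y on the released structure — sum the simple-span end rotations:
  span XY: point load 42 at a = 5.1: Pab(L + a)/(6LEI) = 194.2/EI
  relative rotation θ_0 = (194.2 + 0)/EI = 194.2/EI
A unit hogging moment at Y produces rotation L₁/(3EI) + L₂/(3EI) = 5.167/EI.
Compatibility: M_Y·(L₁+L₂)/(3EI) = θ_0, giving M_Y = 37.59 kN·m (hogging).

M_Y = 37.59 kN·m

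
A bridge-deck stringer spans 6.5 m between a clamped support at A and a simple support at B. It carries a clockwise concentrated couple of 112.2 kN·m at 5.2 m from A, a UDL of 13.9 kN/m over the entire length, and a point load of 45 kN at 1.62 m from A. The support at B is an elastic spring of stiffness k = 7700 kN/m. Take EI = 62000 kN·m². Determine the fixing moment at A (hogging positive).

M_A = 104.8 kN·m

Remove the prop at B; the released (primary) structure is a cantilever built in at A.
Deflection at B on the released cantilever, summing each load's contribution:
  clockwise couple 112.2 at a = 5.2: M₀a(2L − a)/(2EI) = 2275/EI
  UDL 13.9: wL⁴/(8EI) = 3102/EI
  point load 45 at a = 1.62: Pa²(3L − a)/(6EI) = 351.9/EI
  δ_0 = 5729/EI
Tip deflection under a unit load at B: L³/(3EI) = 91.54/EI.
With EI = 62000 kN·m²: δ_0 = 0.092402 m and δ_{BB} = 0.001476 m/kN.
Compatibility — the spring shortens by R_B/k under the reaction it provides: δ_0 − R_B·δ_{BB} = R_B/k. With 1/k = 0.00013 m/kN, R_B = δ_0 / (δ_{BB} + 1/k) = 0.092402 / (0.001476 + 0.00013) = 57.52 kN.
Moment equilibrium about A: M_A = Σ(load moments about A) − R_B·L = 478.7 − 57.52×6.5 = 104.8 kN·m.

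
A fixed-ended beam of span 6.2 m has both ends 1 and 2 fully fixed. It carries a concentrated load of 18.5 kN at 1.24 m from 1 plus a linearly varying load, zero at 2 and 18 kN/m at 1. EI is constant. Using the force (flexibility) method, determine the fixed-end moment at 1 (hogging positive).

M_1 = 49.28 kN·m

Take the two fixed-end moments M_1, M_2 as redundants; the released structure is the simple span 12.
On the primary (simply-supported) span, the end slopes from the loading are:
  at 1: point load 18.5 at a = 1.24: Pab(L + b)/(6LEI) = 34.13/EI
  at 2: point load 18.5 at a = 1.24: Pab(L + a)/(6LEI) = 22.76/EI
  at 1: triangular load, peak 18: w₀L³/(45EI) = 95.33/EI
  at 2: triangular load, peak 18: 7w₀L³/(360EI) = 83.41/EI
  θ_10 = 129.5/EI,  θ_20 = 106.2/EI
Flexibility coefficients: a unit moment at one end gives L/(3EI) there and L/(6EI) at the far end, so f₁₁ = f₂₂ = 2.067/EI and f₁₂ = f₂₁ = 1.033/EI.
Compatibility — zero rotation at each built-in end:
  2.067 M_1 + 1.033 M_2 = 129.5
  1.033 M_1 + 2.067 M_2 = 106.2
Solving the pair gives M_1 = 49.28 kN·m and M_2 = 26.73 kN·m (hogging).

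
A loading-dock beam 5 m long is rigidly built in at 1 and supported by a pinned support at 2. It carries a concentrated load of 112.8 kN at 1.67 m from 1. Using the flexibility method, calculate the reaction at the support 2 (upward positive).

Release the roller at 2. Primary structure: cantilever fixed at 1.
Deflection at 2 on the released cantilever, summing each load's contribution:
  point load 112.8 at a = 1.67: Pa²(3L − a)/(6EI) = 698.9/EI
Flexibility coefficient — unit upward force at 2: δ_{22} = L³/(3EI) = 41.67/EI.
The prop prevents deflection at 2: R_2 = δ_0/δ_{22} = 698.9/41.67 = 16.77 kN.

R_2 = 16.77 kN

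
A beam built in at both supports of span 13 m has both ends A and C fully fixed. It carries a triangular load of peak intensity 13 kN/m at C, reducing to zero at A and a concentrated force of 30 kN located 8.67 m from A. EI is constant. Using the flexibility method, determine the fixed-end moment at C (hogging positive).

Release both end moments; the primary structure is a simply-supported span AC with redundants M_A and M_C.
Simple-span end rotations at A and C under the given loads:
  at A: triangular load, peak 13: 7w₀L³/(360EI) = 555.4/EI
  at C: triangular load, peak 13: w₀L³/(45EI) = 634.7/EI
  at A: point load 30 at a = 8.67: Pab(L + b)/(6LEI) = 250.2/EI
  at C: point load 30 at a = 8.67: Pab(L + a)/(6LEI) = 312.9/EI
  θ_A0 = 805.6/EI,  θ_C0 = 947.6/EI
Flexibility coefficients: a unit moment at one end gives L/(3EI) there and L/(6EI) at the far end, so f₁₁ = f₂₂ = 4.333/EI and f₁₂ = f₂₁ = 2.167/EI.
Compatibility — zero rotation at each built-in end:
  4.333 M_A + 2.167 M_C = 805.6
  2.167 M_A + 4.333 M_C = 947.6
Solving the pair gives M_A = 102.1 kN·m and M_C = 167.6 kN·m (hogging).

M_C = 167.6 kN·m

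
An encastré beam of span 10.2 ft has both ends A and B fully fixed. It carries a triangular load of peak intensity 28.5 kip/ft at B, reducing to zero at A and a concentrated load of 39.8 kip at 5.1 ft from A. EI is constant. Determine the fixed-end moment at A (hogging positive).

Release both end moments; the primary structure is a simply-supported span AB with redundants M_A and M_B.
End rotations of the released simple span under the applied load (×1/EI):
  at A: triangular load, peak 28.5: 7w₀L³/(360EI) = 588.1/EI
  at B: triangular load, peak 28.5: w₀L³/(45EI) = 672.1/EI
  at A: point load 39.8 at a = 5.1: Pab(L + b)/(6LEI) = 258.8/EI
  at B: point load 39.8 at a = 5.1: Pab(L + a)/(6LEI) = 258.8/EI
  θ_A0 = 846.9/EI,  θ_B0 = 930.9/EI
Flexibility coefficients: a unit moment at one end gives L/(3EI) there and L/(6EI) at the far end, so f₁₁ = f₂₂ = 3.4/EI and f₁₂ = f₂₁ = 1.7/EI.
Compatibility — zero rotation at each built-in end:
  3.4 M_A + 1.7 M_B = 846.9
  1.7 M_A + 3.4 M_B = 930.9
Solving the pair gives M_A = 149.6 kip·ft and M_B = 199 kip·ft (hogging).

M_A = 149.6 kip·ft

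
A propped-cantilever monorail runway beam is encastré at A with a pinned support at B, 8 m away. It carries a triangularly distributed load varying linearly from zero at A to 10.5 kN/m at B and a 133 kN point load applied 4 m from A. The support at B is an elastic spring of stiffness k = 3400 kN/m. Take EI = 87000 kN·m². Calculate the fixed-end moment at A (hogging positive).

Release the roller at B. Primary structure: cantilever fixed at A.
Downward deflection at the released point B due to the loads:
  triangular load, peak 10.5 at the free end: 11w₀L⁴/(120EI) = 3942/EI
  point load 133 at a = 4: Pa²(3L − a)/(6EI) = 7093/EI
  δ_0 = 11036/EI
Flexibility coefficient — unit upward force at B: δ_{BB} = L³/(3EI) = 170.7/EI.
With EI = 87000 kN·m²: δ_0 = 0.12685 m and δ_{BB} = 0.001962 m/kN.
Compatibility — the spring shortens by R_B/k under the reaction it provides: δ_0 − R_B·δ_{BB} = R_B/k. With 1/k = 0.000294 m/kN, R_B = δ_0 / (δ_{BB} + 1/k) = 0.12685 / (0.001962 + 0.000294) = 56.23 kN.
Moment equilibrium about A: M_A = Σ(load moments about A) − R_B·L = 756 − 56.23×8 = 306.1 kN·m.

M_A = 306.1 kN·m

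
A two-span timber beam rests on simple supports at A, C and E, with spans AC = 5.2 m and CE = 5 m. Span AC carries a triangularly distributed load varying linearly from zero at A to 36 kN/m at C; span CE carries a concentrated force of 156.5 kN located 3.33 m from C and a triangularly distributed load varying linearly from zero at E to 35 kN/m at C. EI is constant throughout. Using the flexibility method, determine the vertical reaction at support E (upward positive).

Take M_C as the redundant. Released structure: two simple spans AC and CE with a hinge at C.
Discontinuity in slope at C on the released structure — sum the simple-span end rotations:
  span AC: triangular load, peak 36: w₀L³/(45EI) = 112.5/EI
  span CE: point load 156.5 at a = 3.33: Pab(L + b)/(6LEI) = 193.5/EI
  span CE: triangular load, peak 35: w₀L³/(45EI) = 97.22/EI
  relative rotation θ_0 = (112.5 + 290.7)/EI = 403.2/EI
A unit hogging moment at C produces rotation L₁/(3EI) + L₂/(3EI) = 3.4/EI.
Compatibility: M_C·(L₁+L₂)/(3EI) = θ_0, giving M_C = 118.6 kN·m (hogging).
Span CE, ΣM about E: R_C^{CE}·5 = 553 + 118.6, so R_C^{CE} = 134.3 kN and R_E = 244 − 134.3 = 109.7 kN.

R_E = 109.7 kN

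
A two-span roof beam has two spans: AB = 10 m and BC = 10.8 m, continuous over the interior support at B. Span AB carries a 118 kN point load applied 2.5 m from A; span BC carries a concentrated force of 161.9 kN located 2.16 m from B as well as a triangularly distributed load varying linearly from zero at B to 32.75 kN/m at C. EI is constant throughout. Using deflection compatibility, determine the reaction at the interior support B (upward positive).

Insert a hinge at B; M_B is the redundant, and each span becomes simply supported.
Rotations at B on the released spans (each span's end-slope, ×1/EI):
  span AB: point load 118 at a = 2.5: Pab(L + a)/(6LEI) = 460.9/EI
  span BC: point load 161.9 at a = 2.16: Pab(L + b)/(6LEI) = 906.4/EI
  span BC: triangular load, peak 32.75: 7w₀L³/(360EI) = 802.2/EI
  relative rotation θ_0 = (460.9 + 1709)/EI = 2170/EI
A unit hogging moment at B produces rotation L₁/(3EI) + L₂/(3EI) = 6.933/EI.
Slope continuity at B: θ_0 = M_B·6.933/EI, so M_B = 2170/6.933 = 312.9 kN·m (hogging).
Span AB, ΣM about A with M_B applied at B: R_B^{AB}·10 = 295 + 312.9, so R_B^{AB} = 60.79 kN and R_A = 118 − 60.79 = 57.21 kN.
Span BC, ΣM about C: R_B^{BC}·10.8 = 2035 + 312.9, so R_B^{BC} = 217.4 kN and R_C = 338.8 − 217.4 = 121.3 kN.
R_B = 60.79 + 217.4 = 278.2 kN.

R_B = 278.2 kN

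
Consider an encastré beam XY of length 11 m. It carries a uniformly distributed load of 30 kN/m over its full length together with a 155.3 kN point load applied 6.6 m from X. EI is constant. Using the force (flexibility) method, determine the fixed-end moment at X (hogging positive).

M_X = 466.5 kN·m

Release both end moments; the primary structure is a simply-supported span XY with redundants M_X and M_Y.
End rotations of the released simple span under the applied load (×1/EI):
  at X: UDL 30: wL³/(24EI) = 1664/EI
  at Y: UDL 30: wL³/(24EI) = 1664/EI
  at X: point load 155.3 at a = 6.6: Pab(L + b)/(6LEI) = 1052/EI
  at Y: point load 155.3 at a = 6.6: Pab(L + a)/(6LEI) = 1203/EI
  θ_X0 = 2716/EI,  θ_Y0 = 2866/EI
Flexibility coefficients: a unit moment at one end gives L/(3EI) there and L/(6EI) at the far end, so f₁₁ = f₂₂ = 3.667/EI and f₁₂ = f₂₁ = 1.833/EI.
Compatibility — zero rotation at each built-in end:
  3.667 M_X + 1.833 M_Y = 2716
  1.833 M_X + 3.667 M_Y = 2866
Solving the pair gives M_X = 466.5 kN·m and M_Y = 548.5 kN·m (hogging).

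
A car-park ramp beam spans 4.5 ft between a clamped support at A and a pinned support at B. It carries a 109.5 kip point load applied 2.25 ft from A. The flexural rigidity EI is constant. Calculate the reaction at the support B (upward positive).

R_B = 34.22 kip

Take the reaction at B as the redundant and release it; the primary structure is a cantilever fixed at A.
Primary-structure tip deflection at B by superposition:
  point load 109.5 at a = 2.25: Pa²(3L − a)/(6EI) = 1039/EI
Tip deflection under a unit load at B: L³/(3EI) = 30.38/EI.
Compatibility at B: δ_0 − R_B·δ_{BB} = 0, so R_B = 1039/30.38 = 34.22 kip.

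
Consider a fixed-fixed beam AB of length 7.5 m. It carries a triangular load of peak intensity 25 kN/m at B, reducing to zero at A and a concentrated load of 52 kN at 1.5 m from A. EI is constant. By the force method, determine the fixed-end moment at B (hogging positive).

Take the two fixed-end moments M_A, M_B as redundants; the released structure is the simple span AB.
On the primary (simply-supported) span, the end slopes from the loading are:
  at A: triangular load, peak 25: 7w₀L³/(360EI) = 205.1/EI
  at B: triangular load, peak 25: w₀L³/(45EI) = 234.4/EI
  at A: point load 52 at a = 1.5: Pab(L + b)/(6LEI) = 140.4/EI
  at B: point load 52 at a = 1.5: Pab(L + a)/(6LEI) = 93.6/EI
  θ_A0 = 345.5/EI,  θ_B0 = 328/EI
Flexibility coefficients: a unit moment at one end gives L/(3EI) there and L/(6EI) at the far end, so f₁₁ = f₂₂ = 2.5/EI and f₁₂ = f₂₁ = 1.25/EI.
Compatibility — zero rotation at each built-in end:
  2.5 M_A + 1.25 M_B = 345.5
  1.25 M_A + 2.5 M_B = 328
Solving the pair gives M_A = 96.8 kN·m and M_B = 82.79 kN·m (hogging).

M_B = 82.79 kN·m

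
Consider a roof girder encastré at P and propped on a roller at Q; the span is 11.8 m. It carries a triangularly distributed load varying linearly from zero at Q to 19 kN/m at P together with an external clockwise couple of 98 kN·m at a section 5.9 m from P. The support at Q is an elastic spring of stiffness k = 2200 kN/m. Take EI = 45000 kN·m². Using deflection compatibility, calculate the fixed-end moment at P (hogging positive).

Release the roller at Q. Primary structure: cantilever fixed at P.
Downward deflection at the released point Q due to the loads:
  triangular load, peak 19 at the fixed end: w₀L⁴/(30EI) = 12279/EI
  clockwise couple 98 at a = 5.9: M₀a(2L − a)/(2EI) = 5117/EI
  δ_0 = 17396/EI
Tip deflection under a unit load at Q: L³/(3EI) = 547.7/EI.
With EI = 45000 kN·m²: δ_0 = 0.38658 m and δ_{QQ} = 0.012171 m/kN.
Compatibility — the spring shortens by R_Q/k under the reaction it provides: δ_0 − R_Q·δ_{QQ} = R_Q/k. With 1/k = 0.000455 m/kN, R_Q = δ_0 / (δ_{QQ} + 1/k) = 0.38658 / (0.012171 + 0.000455) = 30.62 kN.
Moment equilibrium about P: M_P = Σ(load moments about P) − R_Q·L = 538.9 − 30.62×11.8 = 177.6 kN·m.

M_P = 177.6 kN·m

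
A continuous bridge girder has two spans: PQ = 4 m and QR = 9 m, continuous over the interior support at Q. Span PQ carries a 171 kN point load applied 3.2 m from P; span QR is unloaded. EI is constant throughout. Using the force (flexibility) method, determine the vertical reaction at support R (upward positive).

Take M_Q as the redundant. Released structure: two simple spans PQ and QR with a hinge at Q.
Rotations at Q on the released spans (each span's end-slope, ×1/EI):
  span PQ: point load 171 at a = 3.2: Pab(L + a)/(6LEI) = 131.3/EI
  relative rotation θ_0 = (131.3 + 0)/EI = 131.3/EI
A unit hogging moment at Q produces rotation L₁/(3EI) + L₂/(3EI) = 4.333/EI.
Compatibility: M_Q·(L₁+L₂)/(3EI) = θ_0, giving M_Q = 30.31 kN·m (hogging).
Span QR, ΣM about R: R_Q^{QR}·9 = 0 + 30.31, so R_Q^{QR} = 3.367 kN and R_R = 0 − 3.367 = -3.367 kN.

R_R = -3.367 kN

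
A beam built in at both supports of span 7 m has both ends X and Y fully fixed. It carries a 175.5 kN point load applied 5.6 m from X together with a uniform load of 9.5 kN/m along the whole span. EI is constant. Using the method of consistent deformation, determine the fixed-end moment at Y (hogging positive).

Release both end moments; the primary structure is a simply-supported span XY with redundants M_X and M_Y.
Simple-span end rotations at X and Y under the given loads:
  at X: point load 175.5 at a = 5.6: Pab(L + b)/(6LEI) = 275.2/EI
  at Y: point load 175.5 at a = 5.6: Pab(L + a)/(6LEI) = 412.8/EI
  at X: UDL 9.5: wL³/(24EI) = 135.8/EI
  at Y: UDL 9.5: wL³/(24EI) = 135.8/EI
  θ_X0 = 411/EI,  θ_Y0 = 548.5/EI
Flexibility coefficients: a unit moment at one end gives L/(3EI) there and L/(6EI) at the far end, so f₁₁ = f₂₂ = 2.333/EI and f₁₂ = f₂₁ = 1.167/EI.
Compatibility — zero rotation at each built-in end:
  2.333 M_X + 1.167 M_Y = 411
  1.167 M_X + 2.333 M_Y = 548.5
Solving the pair gives M_X = 78.1 kN·m and M_Y = 196 kN·m (hogging).

M_Y = 196 kN·m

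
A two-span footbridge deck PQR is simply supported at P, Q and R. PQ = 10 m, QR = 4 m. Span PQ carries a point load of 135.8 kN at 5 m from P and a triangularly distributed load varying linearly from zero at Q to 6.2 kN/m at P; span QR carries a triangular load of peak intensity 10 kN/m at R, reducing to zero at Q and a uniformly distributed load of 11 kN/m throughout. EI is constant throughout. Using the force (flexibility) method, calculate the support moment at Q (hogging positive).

Insert a hinge at Q; M_Q is the redundant, and each span becomes simply supported.
End slopes at the hinge Q, treating each span as simply supported:
  span PQ: point load 135.8 at a = 5: Pab(L + a)/(6LEI) = 848.8/EI
  span PQ: triangular load, peak 6.2: 7w₀L³/(360EI) = 120.6/EI
  span QR: triangular load, peak 10: 7w₀L³/(360EI) = 12.44/EI
  span QR: UDL 11: wL³/(24EI) = 29.33/EI
  relative rotation θ_0 = (969.3 + 41.78)/EI = 1011/EI
A unit hogging moment at Q produces rotation L₁/(3EI) + L₂/(3EI) = 4.667/EI.
Compatibility: M_Q·(L₁+L₂)/(3EI) = θ_0, giving M_Q = 216.7 kN·m (hogging).

M_Q = 216.7 kN·m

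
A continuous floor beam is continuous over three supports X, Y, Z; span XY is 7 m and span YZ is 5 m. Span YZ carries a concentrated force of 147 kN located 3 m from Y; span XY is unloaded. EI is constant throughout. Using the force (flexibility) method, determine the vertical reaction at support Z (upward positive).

Release continuity at Y by inserting a hinge; the redundant is the internal moment M_Y. The primary structure is two simply-supported spans XY and YZ.
End slopes at the hinge Y, treating each span as simply supported:
  span YZ: point load 147 at a = 3: Pab(L + b)/(6LEI) = 205.8/EI
  relative rotation θ_0 = (0 + 205.8)/EI = 205.8/EI
A unit hogging moment at Y produces rotation L₁/(3EI) + L₂/(3EI) = 4/EI.
Compatibility: M_Y·(L₁+L₂)/(3EI) = θ_0, giving M_Y = 51.45 kN·m (hogging).
Span YZ, ΣM about Z: R_Y^{YZ}·5 = 294 + 51.45, so R_Y^{YZ} = 69.09 kN and R_Z = 147 − 69.09 = 77.91 kN.

R_Z = 77.91 kN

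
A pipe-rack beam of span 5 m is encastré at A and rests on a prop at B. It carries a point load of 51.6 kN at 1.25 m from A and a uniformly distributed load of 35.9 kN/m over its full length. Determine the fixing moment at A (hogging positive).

M_A = 154.5 kN·m

Remove the prop at B; the released (primary) structure is a cantilever built in at A.
Free-end deflection of the primary structure under the applied loading (downward +):
  point load 51.6 at a = 1.25: Pa²(3L − a)/(6EI) = 184.8/EI
  UDL 35.9: wL⁴/(8EI) = 2805/EI
  δ_0 = 2989/EI
Flexibility coefficient — unit upward force at B: δ_{BB} = L³/(3EI) = 41.67/EI.
Compatibility at B: δ_0 − R_B·δ_{BB} = 0, so R_B = 2989/41.67 = 71.75 kN.
Moment equilibrium about A: M_A = Σ(load moments about A) − R_B·L = 513.2 − 71.75×5 = 154.5 kN·m.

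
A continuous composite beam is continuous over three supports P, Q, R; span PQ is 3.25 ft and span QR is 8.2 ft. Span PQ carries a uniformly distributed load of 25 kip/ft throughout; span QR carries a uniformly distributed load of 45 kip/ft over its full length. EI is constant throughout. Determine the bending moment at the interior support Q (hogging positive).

Release continuity at Q by inserting a hinge; the redundant is the internal moment M_Q. The primary structure is two simply-supported spans PQ and QR.
Discontinuity in slope at Q on the released structure — sum the simple-span end rotations:
  span PQ: UDL 25: wL³/(24EI) = 35.76/EI
  span QR: UDL 45: wL³/(24EI) = 1034/EI
  relative rotation θ_0 = (35.76 + 1034)/EI = 1070/EI
A unit hogging moment at Q produces rotation L₁/(3EI) + L₂/(3EI) = 3.817/EI.
Compatibility: M_Q·(L₁+L₂)/(3EI) = θ_0, giving M_Q = 280.2 kip·ft (hogging).

M_Q = 280.2 kip·ft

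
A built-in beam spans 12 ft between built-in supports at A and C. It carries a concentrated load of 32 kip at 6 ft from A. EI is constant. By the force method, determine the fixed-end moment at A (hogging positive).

M_A = 48 kip·ft

Take the two fixed-end moments M_A, M_C as redundants; the released structure is the simple span AC.
On the primary (simply-supported) span, the end slopes from the loading are:
  at A: point load 32 at a = 6: Pab(L + b)/(6LEI) = 288/EI
  at C: point load 32 at a = 6: Pab(L + a)/(6LEI) = 288/EI
  θ_A0 = 288/EI,  θ_C0 = 288/EI
Flexibility coefficients: a unit moment at one end gives L/(3EI) there and L/(6EI) at the far end, so f₁₁ = f₂₂ = 4/EI and f₁₂ = f₂₁ = 2/EI.
Compatibility — zero rotation at each built-in end:
  4 M_A + 2 M_C = 288
  2 M_A + 4 M_C = 288
Solving the pair gives M_A = 48 kip·ft and M_C = 48 kip·ft (hogging).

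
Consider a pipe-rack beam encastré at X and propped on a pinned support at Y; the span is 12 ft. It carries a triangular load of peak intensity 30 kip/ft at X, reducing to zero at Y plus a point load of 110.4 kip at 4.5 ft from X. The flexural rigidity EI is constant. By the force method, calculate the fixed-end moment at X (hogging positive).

Remove the prop at Y; the released (primary) structure is a cantilever built in at X.
Primary-structure tip deflection at Y by superposition:
  triangular load, peak 30 at the fixed end: w₀L⁴/(30EI) = 20736/EI
  point load 110.4 at a = 4.5: Pa²(3L − a)/(6EI) = 11737/EI
  δ_0 = 32473/EI
Flexibility coefficient — unit upward force at Y: δ_{YY} = L³/(3EI) = 576/EI.
The prop prevents deflection at Y: R_Y = δ_0/δ_{YY} = 32473/576 = 56.38 kip.
Moment equilibrium about X: M_X = Σ(load moments about X) − R_Y·L = 1217 − 56.38×12 = 540.3 kip·ft.

M_X = 540.3 kip·ft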